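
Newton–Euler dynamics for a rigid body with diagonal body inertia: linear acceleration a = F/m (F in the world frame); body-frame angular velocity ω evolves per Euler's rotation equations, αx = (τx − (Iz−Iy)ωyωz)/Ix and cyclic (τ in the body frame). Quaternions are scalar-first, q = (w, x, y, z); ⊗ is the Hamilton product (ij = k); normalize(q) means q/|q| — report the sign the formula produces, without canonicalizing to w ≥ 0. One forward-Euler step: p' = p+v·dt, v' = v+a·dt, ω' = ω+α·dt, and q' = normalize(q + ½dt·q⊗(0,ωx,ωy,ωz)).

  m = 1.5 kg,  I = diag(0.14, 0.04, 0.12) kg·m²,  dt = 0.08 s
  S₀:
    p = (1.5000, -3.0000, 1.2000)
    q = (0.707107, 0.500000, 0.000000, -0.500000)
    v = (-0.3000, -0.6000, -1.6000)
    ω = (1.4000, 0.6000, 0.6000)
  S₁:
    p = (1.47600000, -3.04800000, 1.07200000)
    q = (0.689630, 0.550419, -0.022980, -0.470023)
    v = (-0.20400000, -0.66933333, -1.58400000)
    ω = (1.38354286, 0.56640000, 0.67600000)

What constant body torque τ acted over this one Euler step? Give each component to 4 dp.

τ = (0.0000, 0.0000, 0.0300)

Δω = ω₁−ω₀ = (-0.01645714, -0.03360000, 0.07600000)
gyro term ω₀×Iω₀ = (0.0288, 0.0168, -0.0840)
applied torque τ = (0.0000, 0.0000, 0.0300)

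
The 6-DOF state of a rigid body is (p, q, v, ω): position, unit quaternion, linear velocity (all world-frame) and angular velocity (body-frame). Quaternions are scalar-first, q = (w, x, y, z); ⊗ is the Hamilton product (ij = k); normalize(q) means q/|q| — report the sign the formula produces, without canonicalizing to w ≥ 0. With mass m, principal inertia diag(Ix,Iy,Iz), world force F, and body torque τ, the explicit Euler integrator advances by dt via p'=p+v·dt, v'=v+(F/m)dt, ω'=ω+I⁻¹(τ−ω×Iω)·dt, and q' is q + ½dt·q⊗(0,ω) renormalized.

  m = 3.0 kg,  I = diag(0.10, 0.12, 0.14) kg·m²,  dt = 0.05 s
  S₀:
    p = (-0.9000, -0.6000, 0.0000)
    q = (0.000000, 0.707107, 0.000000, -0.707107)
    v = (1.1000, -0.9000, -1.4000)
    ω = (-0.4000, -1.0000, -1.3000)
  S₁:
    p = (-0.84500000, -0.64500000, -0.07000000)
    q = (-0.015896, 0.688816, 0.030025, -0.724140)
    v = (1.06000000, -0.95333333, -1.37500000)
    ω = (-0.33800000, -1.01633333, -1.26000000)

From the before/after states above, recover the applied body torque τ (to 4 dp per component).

τ = (0.1500, -0.0600, 0.1200)

Δω = ω₁−ω₀ = (0.06200000, -0.01633333, 0.04000000)
τ = I·(Δω/dt) + ω₀×(Iω₀) = (0.1500, -0.0600, 0.1200)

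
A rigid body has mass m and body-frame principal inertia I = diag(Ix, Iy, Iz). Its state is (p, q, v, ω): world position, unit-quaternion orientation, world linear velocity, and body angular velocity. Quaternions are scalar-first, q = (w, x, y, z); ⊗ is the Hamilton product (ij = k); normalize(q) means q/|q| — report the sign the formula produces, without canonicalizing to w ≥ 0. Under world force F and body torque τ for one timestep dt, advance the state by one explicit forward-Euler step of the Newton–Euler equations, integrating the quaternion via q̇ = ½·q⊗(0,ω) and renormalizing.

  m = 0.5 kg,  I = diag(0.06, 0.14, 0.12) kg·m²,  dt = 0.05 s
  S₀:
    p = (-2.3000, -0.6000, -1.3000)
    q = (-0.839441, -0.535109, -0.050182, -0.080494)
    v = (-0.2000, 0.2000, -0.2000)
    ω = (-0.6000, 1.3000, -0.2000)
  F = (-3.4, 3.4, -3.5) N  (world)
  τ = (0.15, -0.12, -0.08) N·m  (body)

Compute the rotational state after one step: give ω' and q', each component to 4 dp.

ω×(Iω) gyroscopic = (0.0052, -0.0072, -0.0624)
(τ − ω×Iω)/I = (2.4133, -0.8057, -0.1467)
new body rate ω' = (-0.4793, 1.2597, -0.2073)
q⊗(0,ω) = (-0.2719276, 0.6183432, -1.1499987, -0.5578627)
updated quaternion q' = (-0.8457, -0.5193, -0.0789, -0.0944)

ω' = (-0.4793, 1.2597, -0.2073)
q' = (-0.8457, -0.5193, -0.0789, -0.0944)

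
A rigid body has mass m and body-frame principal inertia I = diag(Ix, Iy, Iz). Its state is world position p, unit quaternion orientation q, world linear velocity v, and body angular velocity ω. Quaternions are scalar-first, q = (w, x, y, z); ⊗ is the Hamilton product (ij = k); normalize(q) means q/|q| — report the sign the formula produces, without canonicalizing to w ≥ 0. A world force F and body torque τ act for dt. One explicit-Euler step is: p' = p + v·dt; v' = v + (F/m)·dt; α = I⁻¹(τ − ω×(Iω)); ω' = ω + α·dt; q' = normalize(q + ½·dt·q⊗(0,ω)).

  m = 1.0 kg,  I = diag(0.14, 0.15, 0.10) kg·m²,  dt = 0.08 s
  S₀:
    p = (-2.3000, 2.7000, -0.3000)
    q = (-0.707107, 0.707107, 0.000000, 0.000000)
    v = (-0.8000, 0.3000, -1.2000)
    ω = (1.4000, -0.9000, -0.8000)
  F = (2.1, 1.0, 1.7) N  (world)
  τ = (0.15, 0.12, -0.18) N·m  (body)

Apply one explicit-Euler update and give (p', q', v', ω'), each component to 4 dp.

angular accel α = (1.3286, 1.0987, -1.6740)
ω' = ω + α·dt = (1.5063, -0.8121, -0.9339)
Hamilton product q⊗(0,ω) = (-0.9899498, -0.9899498, 1.2020819, -0.0707107)
q + ½dt·q⊗(0,ω), renormalized = (-0.7447, 0.6657, 0.0480, -0.0028)
p + v·dt = (-2.3640, 2.7240, -0.3960)
v' = v + a·dt = (-0.6320, 0.3800, -1.0640)

p' = (-2.3640, 2.7240, -0.3960)
q' = (-0.7447, 0.6657, 0.0480, -0.0028)
v' = (-0.6320, 0.3800, -1.0640)
ω' = (1.5063, -0.8121, -0.9339)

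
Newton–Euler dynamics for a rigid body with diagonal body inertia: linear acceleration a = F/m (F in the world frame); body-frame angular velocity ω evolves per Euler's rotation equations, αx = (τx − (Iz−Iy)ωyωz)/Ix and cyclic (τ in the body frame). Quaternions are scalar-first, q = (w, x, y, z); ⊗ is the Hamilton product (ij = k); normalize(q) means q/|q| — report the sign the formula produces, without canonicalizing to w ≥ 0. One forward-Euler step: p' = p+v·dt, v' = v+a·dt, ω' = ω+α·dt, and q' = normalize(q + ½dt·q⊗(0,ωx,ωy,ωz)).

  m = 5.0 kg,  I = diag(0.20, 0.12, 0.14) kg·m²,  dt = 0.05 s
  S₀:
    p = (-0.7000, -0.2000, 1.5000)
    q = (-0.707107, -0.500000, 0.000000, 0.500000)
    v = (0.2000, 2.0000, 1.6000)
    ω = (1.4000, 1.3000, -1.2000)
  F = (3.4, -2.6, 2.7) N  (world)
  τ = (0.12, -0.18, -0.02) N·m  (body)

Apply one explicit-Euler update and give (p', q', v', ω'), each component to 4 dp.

p + v·dt = (-0.6900, -0.1000, 1.5800)
new velocity v' = (0.2340, 1.9740, 1.6270)
α = I⁻¹(τ − ω×Iω) = (0.7560, -0.6600, 0.8971)
new body rate ω' = (1.4378, 1.2670, -1.1551)
q⊗(0,ω) = (1.3000000, -1.6399498, -0.8192391, 0.1985284)
updated quaternion q' = (-0.6735, -0.5401, -0.0204, 0.5042)

p' = (-0.6900, -0.1000, 1.5800)
q' = (-0.6735, -0.5401, -0.0204, 0.5042)
v' = (0.2340, 1.9740, 1.6270)
ω' = (1.4378, 1.2670, -1.1551)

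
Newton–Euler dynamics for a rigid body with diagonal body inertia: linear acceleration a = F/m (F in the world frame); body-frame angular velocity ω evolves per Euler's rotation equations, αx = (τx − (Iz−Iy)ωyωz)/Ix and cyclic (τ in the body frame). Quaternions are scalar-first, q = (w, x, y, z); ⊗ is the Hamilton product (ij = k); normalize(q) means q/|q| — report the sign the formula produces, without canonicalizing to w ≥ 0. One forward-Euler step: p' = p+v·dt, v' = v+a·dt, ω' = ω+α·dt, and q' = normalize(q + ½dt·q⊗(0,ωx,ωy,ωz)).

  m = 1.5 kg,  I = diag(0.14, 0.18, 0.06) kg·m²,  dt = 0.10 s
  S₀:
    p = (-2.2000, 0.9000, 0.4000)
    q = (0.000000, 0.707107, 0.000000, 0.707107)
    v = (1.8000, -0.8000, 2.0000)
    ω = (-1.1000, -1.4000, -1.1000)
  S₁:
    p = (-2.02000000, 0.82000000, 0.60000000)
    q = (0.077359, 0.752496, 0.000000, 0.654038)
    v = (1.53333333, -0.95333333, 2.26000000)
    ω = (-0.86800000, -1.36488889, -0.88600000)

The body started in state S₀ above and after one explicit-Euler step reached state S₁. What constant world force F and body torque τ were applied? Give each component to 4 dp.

rate change Δω = (0.23200000, 0.03511111, 0.21400000)
gyro term ω₀×Iω₀ = (-0.1848, 0.0968, 0.0616)
applied torque τ = (0.1400, 0.1600, 0.1900)
v₁ − v₀ = (-0.26666667, -0.15333333, 0.26000000)
m·(v₁−v₀)/dt = (-4.0000, -2.3000, 3.9000)

F = (-4.0000, -2.3000, 3.9000)
τ = (0.1400, 0.1600, 0.1900)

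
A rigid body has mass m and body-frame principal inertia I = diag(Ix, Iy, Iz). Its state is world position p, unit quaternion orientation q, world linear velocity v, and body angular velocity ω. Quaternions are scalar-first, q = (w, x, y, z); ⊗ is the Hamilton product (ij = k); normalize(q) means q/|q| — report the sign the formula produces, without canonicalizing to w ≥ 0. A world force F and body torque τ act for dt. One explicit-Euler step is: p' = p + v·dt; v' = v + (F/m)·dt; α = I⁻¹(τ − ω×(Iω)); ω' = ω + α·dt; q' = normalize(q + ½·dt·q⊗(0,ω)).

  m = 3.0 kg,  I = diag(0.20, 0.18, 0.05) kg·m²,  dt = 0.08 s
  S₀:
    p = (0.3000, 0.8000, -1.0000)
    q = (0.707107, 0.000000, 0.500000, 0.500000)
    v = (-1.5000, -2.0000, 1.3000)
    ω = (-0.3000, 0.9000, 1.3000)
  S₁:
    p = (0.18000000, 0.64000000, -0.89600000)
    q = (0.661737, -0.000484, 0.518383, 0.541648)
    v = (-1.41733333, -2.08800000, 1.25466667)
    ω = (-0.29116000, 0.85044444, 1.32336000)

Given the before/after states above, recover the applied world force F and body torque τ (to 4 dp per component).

Δv = v₁−v₀ = (0.08266667, -0.08800000, -0.04533333)
F = m·Δv/dt = (3.1000, -3.3000, -1.7000)
rate change Δω = (0.00884000, -0.04955556, 0.02336000)
τ = I·(Δω/dt) + ω₀×(Iω₀) = (-0.1300, -0.1700, 0.0200)

F = (3.1000, -3.3000, -1.7000)
τ = (-0.1300, -0.1700, 0.0200)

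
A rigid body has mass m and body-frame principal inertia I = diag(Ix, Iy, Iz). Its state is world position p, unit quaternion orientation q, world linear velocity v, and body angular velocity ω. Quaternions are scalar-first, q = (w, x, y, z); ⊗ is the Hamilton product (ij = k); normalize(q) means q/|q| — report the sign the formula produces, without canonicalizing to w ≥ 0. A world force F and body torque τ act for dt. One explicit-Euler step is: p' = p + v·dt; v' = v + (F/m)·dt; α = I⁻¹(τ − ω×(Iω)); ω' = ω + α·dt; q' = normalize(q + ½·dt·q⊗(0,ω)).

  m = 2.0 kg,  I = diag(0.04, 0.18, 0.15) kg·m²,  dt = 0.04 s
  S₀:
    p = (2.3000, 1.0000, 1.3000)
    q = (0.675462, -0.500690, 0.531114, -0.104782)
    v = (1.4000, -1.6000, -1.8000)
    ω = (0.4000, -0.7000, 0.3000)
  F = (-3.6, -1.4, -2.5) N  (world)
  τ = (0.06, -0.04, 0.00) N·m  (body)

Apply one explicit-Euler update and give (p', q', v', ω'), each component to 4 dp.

new position p' = (2.3560, 0.9360, 1.2280)
v + (F/m)dt = (1.3280, -1.6280, -1.8500)
ω×(Iω) gyroscopic = (0.0063, -0.0132, -0.0392)
α = I⁻¹(τ − ω×Iω) = (1.3425, -0.1489, 0.2613)
ω + α·dt = (0.4537, -0.7060, 0.3105)
q⊗(0,ω) = (0.6034904, 0.3561716, -0.3645292, 0.3406760)
q' = normalize(q + ½dt·q⊗(0,ω)) = (0.6874, -0.4935, 0.5237, -0.0980)

p' = (2.3560, 0.9360, 1.2280)
q' = (0.6874, -0.4935, 0.5237, -0.0980)
v' = (1.3280, -1.6280, -1.8500)
ω' = (0.4537, -0.7060, 0.3105)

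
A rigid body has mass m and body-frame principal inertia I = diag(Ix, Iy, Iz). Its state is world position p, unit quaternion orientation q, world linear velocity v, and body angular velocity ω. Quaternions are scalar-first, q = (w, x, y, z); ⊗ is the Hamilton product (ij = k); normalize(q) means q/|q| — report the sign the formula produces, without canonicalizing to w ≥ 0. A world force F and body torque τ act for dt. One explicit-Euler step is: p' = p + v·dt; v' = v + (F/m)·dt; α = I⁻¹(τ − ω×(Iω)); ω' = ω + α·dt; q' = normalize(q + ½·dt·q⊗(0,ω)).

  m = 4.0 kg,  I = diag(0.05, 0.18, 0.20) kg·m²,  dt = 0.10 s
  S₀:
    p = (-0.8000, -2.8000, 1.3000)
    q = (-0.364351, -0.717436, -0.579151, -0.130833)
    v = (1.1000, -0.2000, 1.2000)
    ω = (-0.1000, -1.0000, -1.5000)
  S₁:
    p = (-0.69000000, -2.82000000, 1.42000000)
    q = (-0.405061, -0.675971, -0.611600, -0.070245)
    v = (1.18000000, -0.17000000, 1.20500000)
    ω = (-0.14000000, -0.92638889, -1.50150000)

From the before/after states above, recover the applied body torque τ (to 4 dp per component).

τ = (0.0100, 0.1100, 0.0100)

ω₁ − ω₀ = (-0.04000000, 0.07361111, -0.00150000)
precession coupling = (0.0300, -0.0225, 0.0130)
applied torque τ = (0.0100, 0.1100, 0.0100)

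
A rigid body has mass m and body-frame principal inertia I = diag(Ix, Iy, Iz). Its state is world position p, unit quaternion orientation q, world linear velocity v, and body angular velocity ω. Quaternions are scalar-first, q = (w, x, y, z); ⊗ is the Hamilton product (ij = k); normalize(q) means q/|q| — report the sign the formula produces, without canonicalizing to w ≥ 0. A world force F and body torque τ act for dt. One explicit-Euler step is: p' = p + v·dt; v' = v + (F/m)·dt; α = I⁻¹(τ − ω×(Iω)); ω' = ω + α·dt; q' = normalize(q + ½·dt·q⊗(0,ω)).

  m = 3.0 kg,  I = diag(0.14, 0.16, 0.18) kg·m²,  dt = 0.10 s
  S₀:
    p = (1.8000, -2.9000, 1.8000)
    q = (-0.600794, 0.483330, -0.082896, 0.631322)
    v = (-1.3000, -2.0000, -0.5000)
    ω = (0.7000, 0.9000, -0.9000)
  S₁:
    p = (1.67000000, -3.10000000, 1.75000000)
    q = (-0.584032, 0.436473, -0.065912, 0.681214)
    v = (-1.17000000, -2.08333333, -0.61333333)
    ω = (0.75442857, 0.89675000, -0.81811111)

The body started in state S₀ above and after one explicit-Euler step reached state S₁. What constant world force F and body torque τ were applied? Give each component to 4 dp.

velocity change Δv = (0.13000000, -0.08333333, -0.11333333)
m·(v₁−v₀)/dt = (3.9000, -2.5000, -3.4000)
rate change Δω = (0.05442857, -0.00325000, 0.08188889)
precession coupling = (-0.0162, 0.0252, 0.0126)
τ = I·(Δω/dt) + ω₀×(Iω₀) = (0.0600, 0.0200, 0.1600)

F = (3.9000, -2.5000, -3.4000)
τ = (0.0600, 0.0200, 0.1600)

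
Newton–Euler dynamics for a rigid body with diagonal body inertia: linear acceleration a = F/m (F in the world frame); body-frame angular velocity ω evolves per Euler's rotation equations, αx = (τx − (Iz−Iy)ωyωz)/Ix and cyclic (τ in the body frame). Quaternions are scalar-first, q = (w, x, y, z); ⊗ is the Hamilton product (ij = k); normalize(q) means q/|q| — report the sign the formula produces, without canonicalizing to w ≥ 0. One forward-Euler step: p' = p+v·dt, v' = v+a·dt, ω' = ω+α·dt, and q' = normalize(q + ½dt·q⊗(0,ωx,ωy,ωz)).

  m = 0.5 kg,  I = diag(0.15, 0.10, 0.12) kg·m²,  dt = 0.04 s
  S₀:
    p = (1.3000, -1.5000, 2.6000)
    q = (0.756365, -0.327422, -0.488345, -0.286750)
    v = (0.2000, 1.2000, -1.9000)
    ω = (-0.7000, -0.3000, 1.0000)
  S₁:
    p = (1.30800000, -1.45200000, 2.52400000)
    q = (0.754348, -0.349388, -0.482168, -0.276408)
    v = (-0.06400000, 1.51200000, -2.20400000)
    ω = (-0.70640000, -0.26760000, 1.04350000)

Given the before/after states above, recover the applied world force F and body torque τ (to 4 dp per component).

F = (-3.3000, 3.9000, -3.8000)
τ = (-0.0300, 0.0600, 0.1200)

velocity change Δv = (-0.26400000, 0.31200000, -0.30400000)
m·(v₁−v₀)/dt = (-3.3000, 3.9000, -3.8000)
Δω = ω₁−ω₀ = (-0.00640000, 0.03240000, 0.04350000)
applied torque τ = (-0.0300, 0.0600, 0.1200)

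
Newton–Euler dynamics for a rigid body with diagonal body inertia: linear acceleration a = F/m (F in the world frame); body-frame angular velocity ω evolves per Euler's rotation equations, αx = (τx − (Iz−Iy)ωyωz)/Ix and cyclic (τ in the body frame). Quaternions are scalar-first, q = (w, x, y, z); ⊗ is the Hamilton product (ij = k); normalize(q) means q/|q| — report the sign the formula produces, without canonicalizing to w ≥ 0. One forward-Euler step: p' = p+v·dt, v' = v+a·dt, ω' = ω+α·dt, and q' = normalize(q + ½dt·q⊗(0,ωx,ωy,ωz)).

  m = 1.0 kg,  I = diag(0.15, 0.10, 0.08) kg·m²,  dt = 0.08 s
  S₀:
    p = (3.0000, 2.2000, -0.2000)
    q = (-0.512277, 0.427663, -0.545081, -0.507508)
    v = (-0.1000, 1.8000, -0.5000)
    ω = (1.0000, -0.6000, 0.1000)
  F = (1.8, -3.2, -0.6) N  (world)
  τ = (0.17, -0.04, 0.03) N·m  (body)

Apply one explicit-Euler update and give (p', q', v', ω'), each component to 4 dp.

linear accel F/m = (1.8000, -3.2000, -0.6000)
new position p' = (2.9920, 2.3440, -0.2400)
v + (F/m)dt = (0.0440, 1.5440, -0.5480)
ω×(Iω) gyroscopic = (0.0012, 0.0070, 0.0300)
angular accel α = (1.1253, -0.4700, 0.0000)
ω' = ω + α·dt = (1.0900, -0.6376, 0.1000)
Hamilton product q⊗(0,ω) = (-0.7039608, -0.8712899, -0.2429081, 0.2372555)
q' = normalize(q + ½dt·q⊗(0,ω)) = (-0.5398, 0.3924, -0.5542, -0.4975)

p' = (2.9920, 2.3440, -0.2400)
q' = (-0.5398, 0.3924, -0.5542, -0.4975)
v' = (0.0440, 1.5440, -0.5480)
ω' = (1.0900, -0.6376, 0.1000)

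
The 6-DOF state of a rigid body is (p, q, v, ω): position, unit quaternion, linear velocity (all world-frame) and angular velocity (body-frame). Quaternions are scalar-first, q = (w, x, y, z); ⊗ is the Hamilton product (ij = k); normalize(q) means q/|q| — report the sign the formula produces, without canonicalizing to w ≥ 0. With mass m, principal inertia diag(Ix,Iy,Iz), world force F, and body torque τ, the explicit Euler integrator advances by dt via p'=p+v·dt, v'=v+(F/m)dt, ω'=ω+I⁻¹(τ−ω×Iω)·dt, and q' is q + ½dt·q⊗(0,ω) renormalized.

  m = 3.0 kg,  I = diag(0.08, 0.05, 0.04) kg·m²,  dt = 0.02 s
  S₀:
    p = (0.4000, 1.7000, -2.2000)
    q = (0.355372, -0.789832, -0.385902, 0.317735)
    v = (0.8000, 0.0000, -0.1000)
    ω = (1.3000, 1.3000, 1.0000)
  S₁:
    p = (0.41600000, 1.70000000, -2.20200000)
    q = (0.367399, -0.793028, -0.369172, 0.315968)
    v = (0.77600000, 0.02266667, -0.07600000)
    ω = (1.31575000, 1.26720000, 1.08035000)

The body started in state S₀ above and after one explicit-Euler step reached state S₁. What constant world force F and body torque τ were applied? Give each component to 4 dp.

F = (-3.6000, 3.4000, 3.6000)
τ = (0.0500, -0.0300, 0.1100)

ω₁ − ω₀ = (0.01575000, -0.03280000, 0.08035000)
precession coupling = (-0.0130, 0.0520, -0.0507)
applied torque τ = (0.0500, -0.0300, 0.1100)
v₁ − v₀ = (-0.02400000, 0.02266667, 0.02400000)
applied force F = (-3.6000, 3.4000, 3.6000)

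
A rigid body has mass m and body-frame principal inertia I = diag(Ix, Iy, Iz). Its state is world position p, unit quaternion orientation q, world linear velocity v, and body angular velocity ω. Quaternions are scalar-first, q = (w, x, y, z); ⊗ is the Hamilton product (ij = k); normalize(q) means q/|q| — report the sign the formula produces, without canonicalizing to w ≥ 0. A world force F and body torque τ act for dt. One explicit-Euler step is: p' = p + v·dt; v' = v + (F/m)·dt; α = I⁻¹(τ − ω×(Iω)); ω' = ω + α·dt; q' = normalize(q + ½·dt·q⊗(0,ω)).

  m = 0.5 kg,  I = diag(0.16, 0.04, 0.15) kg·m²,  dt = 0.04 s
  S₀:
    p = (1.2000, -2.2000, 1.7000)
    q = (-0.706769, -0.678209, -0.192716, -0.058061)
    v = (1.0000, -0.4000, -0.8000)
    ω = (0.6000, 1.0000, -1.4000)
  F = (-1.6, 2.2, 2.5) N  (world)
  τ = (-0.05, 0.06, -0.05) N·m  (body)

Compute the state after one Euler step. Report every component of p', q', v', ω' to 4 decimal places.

p' = (1.2400, -2.2160, 1.6680)
q' = (-0.6959, -0.6797, -0.2264, -0.0495)
v' = (0.8720, -0.2240, -0.6000)
ω' = (0.6260, 1.0684, -1.3941)

p + v·dt = (1.2400, -2.2160, 1.6680)
v' = v + a·dt = (0.8720, -0.2240, -0.6000)
angular accel α = (0.6500, 1.7100, 0.1467)
new body rate ω' = (0.6260, 1.0684, -1.3941)
q⊗(0,ω) = (0.5183560, -0.0961980, -1.6910982, 0.4268972)
q' = normalize(q + ½dt·q⊗(0,ω)) = (-0.6959, -0.6797, -0.2264, -0.0495)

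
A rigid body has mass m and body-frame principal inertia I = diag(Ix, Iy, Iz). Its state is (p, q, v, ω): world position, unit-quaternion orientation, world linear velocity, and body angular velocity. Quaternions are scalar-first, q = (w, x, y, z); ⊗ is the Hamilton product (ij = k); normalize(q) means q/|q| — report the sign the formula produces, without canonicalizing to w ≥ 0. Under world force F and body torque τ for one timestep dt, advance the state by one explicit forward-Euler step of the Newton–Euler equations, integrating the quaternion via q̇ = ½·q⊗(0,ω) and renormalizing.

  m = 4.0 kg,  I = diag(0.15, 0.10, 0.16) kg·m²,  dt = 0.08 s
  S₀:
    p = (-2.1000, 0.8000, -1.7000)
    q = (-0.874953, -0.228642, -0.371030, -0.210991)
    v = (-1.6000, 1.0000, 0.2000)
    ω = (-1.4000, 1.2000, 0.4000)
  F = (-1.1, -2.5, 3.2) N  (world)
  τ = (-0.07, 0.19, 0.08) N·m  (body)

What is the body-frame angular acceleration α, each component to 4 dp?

ω×(Iω) gyroscopic = (0.0288, 0.0056, 0.0840)
angular accel α = (-0.6587, 1.8440, -0.0250)

α = (-0.6587, 1.8440, -0.0250)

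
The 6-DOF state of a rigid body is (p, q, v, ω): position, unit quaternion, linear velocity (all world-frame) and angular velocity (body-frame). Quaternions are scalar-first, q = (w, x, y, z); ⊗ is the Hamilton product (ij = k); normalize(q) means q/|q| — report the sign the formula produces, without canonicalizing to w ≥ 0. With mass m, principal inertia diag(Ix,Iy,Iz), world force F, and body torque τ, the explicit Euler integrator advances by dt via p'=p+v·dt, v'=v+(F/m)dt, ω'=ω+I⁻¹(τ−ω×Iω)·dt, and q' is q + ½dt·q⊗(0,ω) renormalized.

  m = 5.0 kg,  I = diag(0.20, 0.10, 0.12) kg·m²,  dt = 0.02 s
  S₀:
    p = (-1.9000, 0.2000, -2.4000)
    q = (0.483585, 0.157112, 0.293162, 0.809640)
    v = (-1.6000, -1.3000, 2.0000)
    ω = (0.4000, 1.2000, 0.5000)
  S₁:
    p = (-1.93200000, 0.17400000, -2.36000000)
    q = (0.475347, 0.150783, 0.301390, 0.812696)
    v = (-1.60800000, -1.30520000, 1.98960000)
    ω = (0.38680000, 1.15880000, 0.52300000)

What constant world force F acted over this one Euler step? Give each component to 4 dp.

v₁ − v₀ = (-0.00800000, -0.00520000, -0.01040000)
applied force F = (-2.0000, -1.3000, -2.6000)

F = (-2.0000, -1.3000, -2.6000)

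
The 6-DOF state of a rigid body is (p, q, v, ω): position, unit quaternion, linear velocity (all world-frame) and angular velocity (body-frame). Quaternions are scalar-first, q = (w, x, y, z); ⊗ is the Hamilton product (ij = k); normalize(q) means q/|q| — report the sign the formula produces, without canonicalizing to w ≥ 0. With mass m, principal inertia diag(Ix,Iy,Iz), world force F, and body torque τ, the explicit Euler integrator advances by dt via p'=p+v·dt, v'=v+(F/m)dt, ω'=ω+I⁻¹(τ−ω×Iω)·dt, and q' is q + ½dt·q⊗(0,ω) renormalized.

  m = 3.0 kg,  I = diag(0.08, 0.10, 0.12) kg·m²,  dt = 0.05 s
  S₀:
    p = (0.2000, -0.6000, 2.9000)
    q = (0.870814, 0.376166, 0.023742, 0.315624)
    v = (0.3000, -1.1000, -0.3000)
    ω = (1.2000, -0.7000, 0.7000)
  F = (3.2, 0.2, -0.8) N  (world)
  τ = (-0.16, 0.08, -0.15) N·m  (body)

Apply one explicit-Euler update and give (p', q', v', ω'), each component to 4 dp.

p' = (0.2150, -0.6550, 2.8850)
q' = (0.8538, 0.4079, 0.0114, 0.3233)
v' = (0.3533, -1.0967, -0.3133)
ω' = (1.1061, -0.6432, 0.6445)

α = I⁻¹(τ − ω×Iω) = (-1.8775, 1.1360, -1.1100)
ω + α·dt = (1.1061, -0.6432, 0.6445)
q⊗(0,ω) = (-0.6557166, 1.2825330, -0.4941372, 0.3177632)
q + ½dt·q⊗(0,ω), renormalized = (0.8538, 0.4079, 0.0114, 0.3233)
a = (1.0667, 0.0667, -0.2667)
p' = p + v·dt = (0.2150, -0.6550, 2.8850)
new velocity v' = (0.3533, -1.0967, -0.3133)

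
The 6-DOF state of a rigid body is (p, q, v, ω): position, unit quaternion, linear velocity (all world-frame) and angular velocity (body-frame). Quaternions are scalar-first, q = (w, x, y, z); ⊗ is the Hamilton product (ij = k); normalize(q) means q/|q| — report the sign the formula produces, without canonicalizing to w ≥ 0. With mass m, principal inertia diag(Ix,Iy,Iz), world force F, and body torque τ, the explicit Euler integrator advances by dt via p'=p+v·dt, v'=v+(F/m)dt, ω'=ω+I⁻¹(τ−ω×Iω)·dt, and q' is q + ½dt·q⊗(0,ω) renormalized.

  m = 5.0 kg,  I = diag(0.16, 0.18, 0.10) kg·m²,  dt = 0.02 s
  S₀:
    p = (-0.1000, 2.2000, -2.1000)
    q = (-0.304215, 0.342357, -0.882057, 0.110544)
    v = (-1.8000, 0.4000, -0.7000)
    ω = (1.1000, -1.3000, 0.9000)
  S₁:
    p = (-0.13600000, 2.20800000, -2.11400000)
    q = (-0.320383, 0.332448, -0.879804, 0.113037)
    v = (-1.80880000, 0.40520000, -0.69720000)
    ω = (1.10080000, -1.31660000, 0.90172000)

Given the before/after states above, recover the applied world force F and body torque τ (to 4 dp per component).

Δω = ω₁−ω₀ = (0.00080000, -0.01660000, 0.00172000)
τ = I·(Δω/dt) + ω₀×(Iω₀) = (0.1000, -0.0900, -0.0200)
v₁ − v₀ = (-0.00880000, 0.00520000, 0.00280000)
F = m·Δv/dt = (-2.2000, 1.3000, 0.7000)

F = (-2.2000, 1.3000, 0.7000)
τ = (0.1000, -0.0900, -0.0200)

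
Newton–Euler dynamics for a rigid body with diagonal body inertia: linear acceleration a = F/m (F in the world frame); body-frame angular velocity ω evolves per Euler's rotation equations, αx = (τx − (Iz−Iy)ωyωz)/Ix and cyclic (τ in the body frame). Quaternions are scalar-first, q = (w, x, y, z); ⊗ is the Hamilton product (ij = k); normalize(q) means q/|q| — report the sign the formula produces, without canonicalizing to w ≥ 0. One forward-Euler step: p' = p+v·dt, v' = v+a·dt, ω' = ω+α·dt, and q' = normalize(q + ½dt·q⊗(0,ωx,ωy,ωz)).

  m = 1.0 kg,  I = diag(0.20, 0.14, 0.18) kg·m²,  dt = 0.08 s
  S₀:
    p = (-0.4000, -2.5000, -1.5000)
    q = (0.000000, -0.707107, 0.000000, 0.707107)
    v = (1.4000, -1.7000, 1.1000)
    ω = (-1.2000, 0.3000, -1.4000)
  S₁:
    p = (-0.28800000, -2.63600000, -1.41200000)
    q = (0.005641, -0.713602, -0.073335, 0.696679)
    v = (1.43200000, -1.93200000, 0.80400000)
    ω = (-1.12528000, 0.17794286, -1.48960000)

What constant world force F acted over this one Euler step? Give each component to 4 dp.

F = (0.4000, -2.9000, -3.7000)

Δv = v₁−v₀ = (0.03200000, -0.23200000, -0.29600000)
m·(v₁−v₀)/dt = (0.4000, -2.9000, -3.7000)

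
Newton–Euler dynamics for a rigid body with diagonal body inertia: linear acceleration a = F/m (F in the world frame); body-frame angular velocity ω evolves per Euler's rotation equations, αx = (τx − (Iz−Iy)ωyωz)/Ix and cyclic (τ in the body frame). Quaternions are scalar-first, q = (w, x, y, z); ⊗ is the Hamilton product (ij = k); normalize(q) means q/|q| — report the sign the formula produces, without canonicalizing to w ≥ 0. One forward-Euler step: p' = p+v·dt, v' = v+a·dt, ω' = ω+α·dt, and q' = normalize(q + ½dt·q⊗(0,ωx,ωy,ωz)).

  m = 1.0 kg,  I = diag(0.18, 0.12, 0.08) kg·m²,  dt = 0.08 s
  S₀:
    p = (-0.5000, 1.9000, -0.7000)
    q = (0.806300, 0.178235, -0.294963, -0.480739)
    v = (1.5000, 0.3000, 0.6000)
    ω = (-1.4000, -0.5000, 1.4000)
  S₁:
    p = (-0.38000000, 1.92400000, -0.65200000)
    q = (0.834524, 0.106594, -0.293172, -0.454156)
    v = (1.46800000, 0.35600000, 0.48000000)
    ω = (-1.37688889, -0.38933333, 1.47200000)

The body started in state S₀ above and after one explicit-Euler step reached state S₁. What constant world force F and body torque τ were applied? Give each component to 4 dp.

F = (-0.4000, 0.7000, -1.5000)
τ = (0.0800, -0.0300, 0.0300)

v₁ − v₀ = (-0.03200000, 0.05600000, -0.12000000)
F = m·Δv/dt = (-0.4000, 0.7000, -1.5000)
ω₁ − ω₀ = (0.02311111, 0.11066667, 0.07200000)
applied torque τ = (0.0800, -0.0300, 0.0300)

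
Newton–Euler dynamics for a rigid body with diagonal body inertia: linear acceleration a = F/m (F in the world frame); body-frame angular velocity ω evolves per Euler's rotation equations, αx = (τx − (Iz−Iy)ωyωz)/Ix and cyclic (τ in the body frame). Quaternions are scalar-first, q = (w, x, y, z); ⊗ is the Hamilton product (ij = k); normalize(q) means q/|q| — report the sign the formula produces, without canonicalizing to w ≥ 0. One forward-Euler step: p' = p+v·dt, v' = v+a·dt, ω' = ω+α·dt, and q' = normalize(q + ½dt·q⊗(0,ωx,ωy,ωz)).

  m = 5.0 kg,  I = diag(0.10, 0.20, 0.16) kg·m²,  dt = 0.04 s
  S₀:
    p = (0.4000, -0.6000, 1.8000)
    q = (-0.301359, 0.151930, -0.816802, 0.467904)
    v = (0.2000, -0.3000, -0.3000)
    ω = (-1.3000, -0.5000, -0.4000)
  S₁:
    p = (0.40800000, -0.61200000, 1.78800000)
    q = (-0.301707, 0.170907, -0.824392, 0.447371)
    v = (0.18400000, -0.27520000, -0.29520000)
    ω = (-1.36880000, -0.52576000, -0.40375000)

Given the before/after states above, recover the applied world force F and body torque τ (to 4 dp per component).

F = (-2.0000, 3.1000, 0.6000)
τ = (-0.1800, -0.1600, 0.0500)

Δv = v₁−v₀ = (-0.01600000, 0.02480000, 0.00480000)
applied force F = (-2.0000, 3.1000, 0.6000)
Δω = ω₁−ω₀ = (-0.06880000, -0.02576000, -0.00375000)
precession coupling = (-0.0080, -0.0312, 0.0650)
τ = I·(Δω/dt) + ω₀×(Iω₀) = (-0.1800, -0.1600, 0.0500)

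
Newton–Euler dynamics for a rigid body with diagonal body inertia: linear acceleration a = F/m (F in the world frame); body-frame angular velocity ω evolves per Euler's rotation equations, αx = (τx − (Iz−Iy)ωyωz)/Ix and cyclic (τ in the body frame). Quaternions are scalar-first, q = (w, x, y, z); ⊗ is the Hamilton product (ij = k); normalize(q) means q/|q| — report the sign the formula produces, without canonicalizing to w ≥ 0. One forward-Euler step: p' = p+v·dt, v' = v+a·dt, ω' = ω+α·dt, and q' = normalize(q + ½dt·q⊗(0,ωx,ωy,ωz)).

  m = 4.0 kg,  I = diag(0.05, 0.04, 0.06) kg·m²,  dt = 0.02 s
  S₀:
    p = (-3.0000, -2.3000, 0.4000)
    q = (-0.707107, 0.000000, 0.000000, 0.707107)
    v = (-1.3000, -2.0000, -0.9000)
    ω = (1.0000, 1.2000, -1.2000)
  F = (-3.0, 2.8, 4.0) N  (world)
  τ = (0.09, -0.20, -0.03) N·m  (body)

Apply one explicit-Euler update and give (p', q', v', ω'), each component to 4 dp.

gyro term ω×Iω = (-0.0288, 0.0120, -0.0120)
(τ − ω×Iω)/I = (2.3760, -5.3000, -0.3000)
new body rate ω' = (1.0475, 1.0940, -1.2060)
q⊗(0,ω) = (0.8485284, -1.5556354, -0.1414214, 0.8485284)
q' = normalize(q + ½dt·q⊗(0,ω)) = (-0.6985, -0.0156, -0.0014, 0.7155)
linear accel F/m = (-0.7500, 0.7000, 1.0000)
p' = p + v·dt = (-3.0260, -2.3400, 0.3820)
v' = v + a·dt = (-1.3150, -1.9860, -0.8800)

p' = (-3.0260, -2.3400, 0.3820)
q' = (-0.6985, -0.0156, -0.0014, 0.7155)
v' = (-1.3150, -1.9860, -0.8800)
ω' = (1.0475, 1.0940, -1.2060)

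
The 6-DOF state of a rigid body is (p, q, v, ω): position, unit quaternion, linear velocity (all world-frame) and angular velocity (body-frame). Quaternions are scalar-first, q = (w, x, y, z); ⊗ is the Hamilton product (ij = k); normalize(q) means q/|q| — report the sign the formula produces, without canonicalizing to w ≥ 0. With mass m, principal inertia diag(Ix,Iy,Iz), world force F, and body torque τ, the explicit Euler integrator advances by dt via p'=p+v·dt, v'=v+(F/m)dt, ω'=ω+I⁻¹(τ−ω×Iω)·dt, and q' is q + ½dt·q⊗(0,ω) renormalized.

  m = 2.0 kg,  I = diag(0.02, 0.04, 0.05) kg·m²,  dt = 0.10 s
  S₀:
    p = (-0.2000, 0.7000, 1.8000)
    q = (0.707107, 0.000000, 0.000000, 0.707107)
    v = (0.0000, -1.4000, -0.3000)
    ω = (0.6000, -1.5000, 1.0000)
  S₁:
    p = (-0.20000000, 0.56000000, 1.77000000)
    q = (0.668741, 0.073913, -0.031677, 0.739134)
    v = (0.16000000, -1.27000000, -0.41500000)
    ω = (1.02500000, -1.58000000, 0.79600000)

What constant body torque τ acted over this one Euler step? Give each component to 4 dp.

τ = (0.0700, -0.0500, -0.1200)

ω₁ − ω₀ = (0.42500000, -0.08000000, -0.20400000)
applied torque τ = (0.0700, -0.0500, -0.1200)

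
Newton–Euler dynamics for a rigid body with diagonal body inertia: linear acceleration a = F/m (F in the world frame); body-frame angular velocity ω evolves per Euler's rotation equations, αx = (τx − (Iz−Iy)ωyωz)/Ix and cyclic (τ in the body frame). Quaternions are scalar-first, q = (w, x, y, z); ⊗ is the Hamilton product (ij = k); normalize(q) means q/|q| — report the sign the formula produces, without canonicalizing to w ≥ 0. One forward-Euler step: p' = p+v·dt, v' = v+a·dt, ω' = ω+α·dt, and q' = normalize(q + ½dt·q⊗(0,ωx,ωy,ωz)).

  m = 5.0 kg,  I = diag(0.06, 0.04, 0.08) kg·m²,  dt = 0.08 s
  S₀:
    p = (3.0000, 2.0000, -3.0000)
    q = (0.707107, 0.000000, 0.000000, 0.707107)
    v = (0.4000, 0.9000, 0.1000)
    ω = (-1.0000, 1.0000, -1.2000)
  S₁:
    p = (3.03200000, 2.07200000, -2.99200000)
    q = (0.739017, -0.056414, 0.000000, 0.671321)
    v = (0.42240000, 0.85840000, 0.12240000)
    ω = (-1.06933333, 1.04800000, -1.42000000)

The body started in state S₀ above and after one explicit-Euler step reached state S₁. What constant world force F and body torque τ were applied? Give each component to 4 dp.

velocity change Δv = (0.02240000, -0.04160000, 0.02240000)
m·(v₁−v₀)/dt = (1.4000, -2.6000, 1.4000)
Δω = ω₁−ω₀ = (-0.06933333, 0.04800000, -0.22000000)
precession coupling = (-0.0480, -0.0240, 0.0200)
I·α + gyro = (-0.1000, 0.0000, -0.2000)

F = (1.4000, -2.6000, 1.4000)
τ = (-0.1000, 0.0000, -0.2000)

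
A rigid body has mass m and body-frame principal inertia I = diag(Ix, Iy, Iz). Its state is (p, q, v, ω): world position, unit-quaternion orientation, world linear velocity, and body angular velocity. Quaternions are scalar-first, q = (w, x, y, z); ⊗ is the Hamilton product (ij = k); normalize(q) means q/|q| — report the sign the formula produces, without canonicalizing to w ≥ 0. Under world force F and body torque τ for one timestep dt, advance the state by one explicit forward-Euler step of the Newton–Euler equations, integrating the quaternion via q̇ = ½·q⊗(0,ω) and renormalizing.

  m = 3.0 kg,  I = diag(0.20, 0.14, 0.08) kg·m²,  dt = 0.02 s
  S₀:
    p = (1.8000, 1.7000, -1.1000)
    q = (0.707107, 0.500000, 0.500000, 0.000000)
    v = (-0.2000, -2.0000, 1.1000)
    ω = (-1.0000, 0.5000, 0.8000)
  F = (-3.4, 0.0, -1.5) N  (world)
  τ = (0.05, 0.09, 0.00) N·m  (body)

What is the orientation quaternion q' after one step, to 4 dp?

q' = (0.7095, 0.4969, 0.4995, 0.0132)

Hamilton product q⊗(0,ω) = (0.2500000, -0.3071070, -0.0464465, 1.3156856)
q + ½dt·q⊗(0,ω), renormalized = (0.7095, 0.4969, 0.4995, 0.0132)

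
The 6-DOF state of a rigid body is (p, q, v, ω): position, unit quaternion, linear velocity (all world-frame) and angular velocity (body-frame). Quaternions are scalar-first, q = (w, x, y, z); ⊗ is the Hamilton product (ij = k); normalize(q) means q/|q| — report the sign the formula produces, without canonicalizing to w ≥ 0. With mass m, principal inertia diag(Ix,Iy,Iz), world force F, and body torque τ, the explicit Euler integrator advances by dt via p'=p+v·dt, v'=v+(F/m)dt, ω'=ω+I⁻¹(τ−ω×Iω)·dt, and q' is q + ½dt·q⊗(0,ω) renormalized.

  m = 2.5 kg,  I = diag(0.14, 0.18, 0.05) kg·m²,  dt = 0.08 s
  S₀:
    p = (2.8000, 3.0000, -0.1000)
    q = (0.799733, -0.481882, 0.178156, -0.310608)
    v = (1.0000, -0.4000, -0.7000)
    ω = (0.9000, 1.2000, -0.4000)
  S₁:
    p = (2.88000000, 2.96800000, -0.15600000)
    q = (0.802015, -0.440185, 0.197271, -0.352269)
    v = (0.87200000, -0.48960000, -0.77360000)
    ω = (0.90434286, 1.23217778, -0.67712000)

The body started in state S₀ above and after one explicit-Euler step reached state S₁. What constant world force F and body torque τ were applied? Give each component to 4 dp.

F = (-4.0000, -2.8000, -2.3000)
τ = (0.0700, 0.0400, -0.1300)

rate change Δω = (0.00434286, 0.03217778, -0.27712000)
gyro term ω₀×Iω₀ = (0.0624, -0.0324, 0.0432)
I·α + gyro = (0.0700, 0.0400, -0.1300)
Δv = v₁−v₀ = (-0.12800000, -0.08960000, -0.07360000)
m·(v₁−v₀)/dt = (-4.0000, -2.8000, -2.3000)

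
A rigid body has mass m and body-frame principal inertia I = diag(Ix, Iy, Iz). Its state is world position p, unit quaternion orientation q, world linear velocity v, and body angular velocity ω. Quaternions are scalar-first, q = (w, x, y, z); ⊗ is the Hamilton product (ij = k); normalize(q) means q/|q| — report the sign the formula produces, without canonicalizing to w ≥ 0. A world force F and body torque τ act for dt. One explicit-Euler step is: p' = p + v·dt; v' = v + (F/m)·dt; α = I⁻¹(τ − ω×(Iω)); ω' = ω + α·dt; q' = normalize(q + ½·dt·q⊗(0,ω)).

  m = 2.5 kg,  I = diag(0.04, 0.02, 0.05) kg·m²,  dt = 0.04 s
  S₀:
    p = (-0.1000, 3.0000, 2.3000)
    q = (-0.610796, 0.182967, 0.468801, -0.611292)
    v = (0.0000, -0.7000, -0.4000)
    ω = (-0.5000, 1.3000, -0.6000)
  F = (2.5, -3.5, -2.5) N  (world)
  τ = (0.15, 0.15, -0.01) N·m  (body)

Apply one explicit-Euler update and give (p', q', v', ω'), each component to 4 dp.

ω×(Iω) gyroscopic = (-0.0234, -0.0030, 0.0130)
α = I⁻¹(τ − ω×Iω) = (4.3350, 7.6500, -0.4600)
ω' = ω + α·dt = (-0.3266, 1.6060, -0.6184)
Hamilton product q⊗(0,ω) = (-0.8847330, 0.8187970, -0.3786086, 0.8387352)
q + ½dt·q⊗(0,ω), renormalized = (-0.6282, 0.1993, 0.4610, -0.5942)
linear accel F/m = (1.0000, -1.4000, -1.0000)
p + v·dt = (-0.1000, 2.9720, 2.2840)
v + (F/m)dt = (0.0400, -0.7560, -0.4400)

p' = (-0.1000, 2.9720, 2.2840)
q' = (-0.6282, 0.1993, 0.4610, -0.5942)
v' = (0.0400, -0.7560, -0.4400)
ω' = (-0.3266, 1.6060, -0.6184)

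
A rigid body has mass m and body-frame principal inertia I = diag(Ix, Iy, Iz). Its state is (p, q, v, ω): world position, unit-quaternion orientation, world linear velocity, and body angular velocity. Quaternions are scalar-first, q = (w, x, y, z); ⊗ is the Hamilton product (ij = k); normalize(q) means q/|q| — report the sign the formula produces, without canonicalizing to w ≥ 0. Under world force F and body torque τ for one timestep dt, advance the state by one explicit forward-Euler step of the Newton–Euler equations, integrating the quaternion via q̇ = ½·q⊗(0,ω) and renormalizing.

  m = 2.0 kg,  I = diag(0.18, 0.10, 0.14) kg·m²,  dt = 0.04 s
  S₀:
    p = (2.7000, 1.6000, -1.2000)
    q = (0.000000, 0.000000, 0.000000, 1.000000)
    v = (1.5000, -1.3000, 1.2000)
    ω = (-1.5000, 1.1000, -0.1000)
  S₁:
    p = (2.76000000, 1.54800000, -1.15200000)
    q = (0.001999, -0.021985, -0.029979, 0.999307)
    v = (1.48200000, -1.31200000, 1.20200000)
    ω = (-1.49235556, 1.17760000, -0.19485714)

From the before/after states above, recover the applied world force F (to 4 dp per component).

F = (-0.9000, -0.6000, 0.1000)

velocity change Δv = (-0.01800000, -0.01200000, 0.00200000)
m·(v₁−v₀)/dt = (-0.9000, -0.6000, 0.1000)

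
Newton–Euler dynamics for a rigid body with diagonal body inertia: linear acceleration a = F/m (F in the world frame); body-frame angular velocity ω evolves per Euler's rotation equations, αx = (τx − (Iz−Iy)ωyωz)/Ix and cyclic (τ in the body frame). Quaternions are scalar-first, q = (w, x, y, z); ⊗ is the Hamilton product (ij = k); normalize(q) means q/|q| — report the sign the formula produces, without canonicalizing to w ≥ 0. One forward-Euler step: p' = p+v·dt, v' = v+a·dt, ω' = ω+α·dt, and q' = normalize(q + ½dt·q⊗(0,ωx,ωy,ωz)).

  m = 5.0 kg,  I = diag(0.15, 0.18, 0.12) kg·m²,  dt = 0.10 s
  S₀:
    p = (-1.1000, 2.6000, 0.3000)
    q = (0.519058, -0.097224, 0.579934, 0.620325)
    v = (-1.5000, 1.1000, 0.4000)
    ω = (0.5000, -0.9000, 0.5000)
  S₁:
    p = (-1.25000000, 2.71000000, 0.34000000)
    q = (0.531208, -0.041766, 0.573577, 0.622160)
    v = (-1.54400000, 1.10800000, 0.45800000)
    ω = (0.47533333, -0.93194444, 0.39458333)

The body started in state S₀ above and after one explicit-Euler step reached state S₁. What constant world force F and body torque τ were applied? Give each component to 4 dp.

Δv = v₁−v₀ = (-0.04400000, 0.00800000, 0.05800000)
applied force F = (-2.2000, 0.4000, 2.9000)
rate change Δω = (-0.02466667, -0.03194444, -0.10541667)
I·α + gyro = (-0.0100, -0.0500, -0.1400)

F = (-2.2000, 0.4000, 2.9000)
τ = (-0.0100, -0.0500, -0.1400)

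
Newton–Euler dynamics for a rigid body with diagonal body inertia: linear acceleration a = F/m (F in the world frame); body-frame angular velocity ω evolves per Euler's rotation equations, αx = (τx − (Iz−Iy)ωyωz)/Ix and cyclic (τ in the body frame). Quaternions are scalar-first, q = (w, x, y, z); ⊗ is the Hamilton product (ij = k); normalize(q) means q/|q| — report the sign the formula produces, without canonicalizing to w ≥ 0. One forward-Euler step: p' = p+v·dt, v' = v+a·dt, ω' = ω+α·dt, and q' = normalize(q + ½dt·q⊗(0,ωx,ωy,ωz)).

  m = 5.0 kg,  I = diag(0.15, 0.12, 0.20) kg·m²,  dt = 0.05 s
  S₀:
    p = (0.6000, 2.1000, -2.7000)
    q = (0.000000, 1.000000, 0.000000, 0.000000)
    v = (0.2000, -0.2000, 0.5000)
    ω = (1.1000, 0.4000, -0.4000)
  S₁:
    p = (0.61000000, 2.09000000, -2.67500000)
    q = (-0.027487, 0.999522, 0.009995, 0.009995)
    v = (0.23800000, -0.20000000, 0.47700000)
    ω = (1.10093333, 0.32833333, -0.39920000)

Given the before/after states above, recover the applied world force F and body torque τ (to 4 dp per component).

F = (3.8000, 0.0000, -2.3000)
τ = (-0.0100, -0.1500, -0.0100)

rate change Δω = (0.00093333, -0.07166667, 0.00080000)
ω₀×(Iω₀) = (-0.0128, 0.0220, -0.0132)
τ = I·(Δω/dt) + ω₀×(Iω₀) = (-0.0100, -0.1500, -0.0100)
v₁ − v₀ = (0.03800000, 0.00000000, -0.02300000)
applied force F = (3.8000, 0.0000, -2.3000)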